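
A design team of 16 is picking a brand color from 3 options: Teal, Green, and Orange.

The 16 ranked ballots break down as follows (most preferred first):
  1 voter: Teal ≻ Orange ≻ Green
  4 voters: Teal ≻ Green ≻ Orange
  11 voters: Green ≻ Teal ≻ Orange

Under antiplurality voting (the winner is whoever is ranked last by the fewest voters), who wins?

Teal

Last-place votes: Teal 0, Green 1, Orange 15.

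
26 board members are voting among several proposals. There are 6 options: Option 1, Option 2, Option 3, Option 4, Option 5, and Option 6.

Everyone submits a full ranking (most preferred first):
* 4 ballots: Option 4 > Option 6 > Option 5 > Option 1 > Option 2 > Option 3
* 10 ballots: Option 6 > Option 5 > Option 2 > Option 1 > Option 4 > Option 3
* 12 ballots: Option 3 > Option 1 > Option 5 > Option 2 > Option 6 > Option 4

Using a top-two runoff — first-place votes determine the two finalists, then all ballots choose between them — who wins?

Round 1 first-place votes: Option 1 0, Option 2 0, Option 3 12, Option 4 4, Option 5 0, Option 6 10. Option 3 and Option 6 advance.
Runoff: Option 3 is ranked above Option 6 on 12 ballots, Option 6 above Option 3 on 14.

Option 6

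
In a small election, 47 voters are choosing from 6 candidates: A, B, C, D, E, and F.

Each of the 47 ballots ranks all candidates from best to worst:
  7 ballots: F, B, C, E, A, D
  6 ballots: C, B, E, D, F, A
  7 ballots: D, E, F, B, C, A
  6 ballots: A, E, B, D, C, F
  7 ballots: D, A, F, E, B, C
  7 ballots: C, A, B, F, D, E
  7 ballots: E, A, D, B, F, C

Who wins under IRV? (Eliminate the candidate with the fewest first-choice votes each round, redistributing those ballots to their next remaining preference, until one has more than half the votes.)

Round 1: A 6, B 0, C 13, D 14, E 7, F 7. B eliminated.
Round 2: A 6, C 13, D 14, E 7, F 7. A eliminated.
Round 3: C 13, D 14, E 13, F 7. F eliminated.
Round 4: C 20, D 14, E 13. E eliminated.
Round 5: C 20, D 27. D has a majority (≥24).

D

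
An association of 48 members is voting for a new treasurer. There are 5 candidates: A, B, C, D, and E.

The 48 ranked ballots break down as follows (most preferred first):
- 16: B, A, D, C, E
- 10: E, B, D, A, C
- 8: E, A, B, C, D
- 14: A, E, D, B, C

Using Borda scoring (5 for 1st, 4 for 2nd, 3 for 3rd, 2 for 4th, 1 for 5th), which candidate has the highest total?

A: 16×4 + 10×2 + 8×4 + 14×5 = 186
B: 16×5 + 10×4 + 8×3 + 14×2 = 172
C: 16×2 + 10×1 + 8×2 + 14×1 = 72
D: 16×3 + 10×3 + 8×1 + 14×3 = 128
E: 16×1 + 10×5 + 8×5 + 14×4 = 162

A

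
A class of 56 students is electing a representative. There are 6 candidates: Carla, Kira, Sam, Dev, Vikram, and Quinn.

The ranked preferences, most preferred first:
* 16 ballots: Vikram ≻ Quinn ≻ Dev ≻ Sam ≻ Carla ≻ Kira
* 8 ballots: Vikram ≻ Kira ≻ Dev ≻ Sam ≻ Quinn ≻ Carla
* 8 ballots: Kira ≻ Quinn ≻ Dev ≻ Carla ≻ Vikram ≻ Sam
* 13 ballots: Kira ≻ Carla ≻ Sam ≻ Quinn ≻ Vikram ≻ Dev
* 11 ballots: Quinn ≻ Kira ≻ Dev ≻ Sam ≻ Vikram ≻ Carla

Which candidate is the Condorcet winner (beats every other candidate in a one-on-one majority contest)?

Kira

Kira vs Carla: 40–16
Kira vs Sam: 40–16
Kira vs Dev: 40–16
Kira vs Vikram: 32–24
Kira vs Quinn: 29–27
Kira beats every other candidate.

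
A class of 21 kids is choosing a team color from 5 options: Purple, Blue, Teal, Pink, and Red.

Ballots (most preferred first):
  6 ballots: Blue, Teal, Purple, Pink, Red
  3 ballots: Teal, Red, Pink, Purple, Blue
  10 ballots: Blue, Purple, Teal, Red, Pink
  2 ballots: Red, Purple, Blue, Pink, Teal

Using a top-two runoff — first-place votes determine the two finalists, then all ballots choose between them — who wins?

Blue

Round 1 first-place votes: Purple 0, Blue 16, Teal 3, Pink 0, Red 2. Blue and Teal advance.
Runoff: Blue is ranked above Teal on 18 ballots, Teal above Blue on 3.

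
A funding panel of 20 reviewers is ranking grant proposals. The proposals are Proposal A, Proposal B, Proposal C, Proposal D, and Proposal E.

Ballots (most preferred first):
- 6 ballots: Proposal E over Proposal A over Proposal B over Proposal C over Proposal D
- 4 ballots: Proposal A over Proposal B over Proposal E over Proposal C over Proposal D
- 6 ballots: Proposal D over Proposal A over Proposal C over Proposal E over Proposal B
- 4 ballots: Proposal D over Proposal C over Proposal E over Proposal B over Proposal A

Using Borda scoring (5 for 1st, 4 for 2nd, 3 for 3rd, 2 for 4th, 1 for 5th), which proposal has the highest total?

Proposal A: 6×4 + 4×5 + 6×4 + 4×1 = 72
Proposal B: 6×3 + 4×4 + 6×1 + 4×2 = 48
Proposal C: 6×2 + 4×2 + 6×3 + 4×4 = 54
Proposal D: 6×1 + 4×1 + 6×5 + 4×5 = 60
Proposal E: 6×5 + 4×3 + 6×2 + 4×3 = 66

Proposal A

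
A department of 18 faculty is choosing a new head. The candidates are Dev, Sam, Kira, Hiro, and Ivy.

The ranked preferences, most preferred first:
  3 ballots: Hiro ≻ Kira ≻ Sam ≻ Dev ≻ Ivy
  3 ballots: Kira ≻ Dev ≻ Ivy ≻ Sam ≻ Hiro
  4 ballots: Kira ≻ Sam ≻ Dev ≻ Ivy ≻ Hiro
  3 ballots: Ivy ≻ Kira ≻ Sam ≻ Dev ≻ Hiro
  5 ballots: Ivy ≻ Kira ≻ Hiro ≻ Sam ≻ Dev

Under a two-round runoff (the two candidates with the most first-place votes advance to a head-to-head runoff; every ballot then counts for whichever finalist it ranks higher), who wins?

Kira

Round 1 first-place votes: Dev 0, Sam 0, Kira 7, Hiro 3, Ivy 8. Ivy and Kira advance.
Runoff: Ivy is ranked above Kira on 8 ballots, Kira above Ivy on 10.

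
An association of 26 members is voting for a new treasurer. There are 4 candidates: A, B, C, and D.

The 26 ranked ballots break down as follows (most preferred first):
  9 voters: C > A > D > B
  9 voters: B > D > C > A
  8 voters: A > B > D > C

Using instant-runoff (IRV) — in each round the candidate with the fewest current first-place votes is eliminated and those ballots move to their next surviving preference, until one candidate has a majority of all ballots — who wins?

Round 1: A 8, B 9, C 9, D 0. D eliminated.
Round 2: A 8, B 9, C 9. A eliminated.
Round 3: B 17, C 9. B has a majority (≥14).

B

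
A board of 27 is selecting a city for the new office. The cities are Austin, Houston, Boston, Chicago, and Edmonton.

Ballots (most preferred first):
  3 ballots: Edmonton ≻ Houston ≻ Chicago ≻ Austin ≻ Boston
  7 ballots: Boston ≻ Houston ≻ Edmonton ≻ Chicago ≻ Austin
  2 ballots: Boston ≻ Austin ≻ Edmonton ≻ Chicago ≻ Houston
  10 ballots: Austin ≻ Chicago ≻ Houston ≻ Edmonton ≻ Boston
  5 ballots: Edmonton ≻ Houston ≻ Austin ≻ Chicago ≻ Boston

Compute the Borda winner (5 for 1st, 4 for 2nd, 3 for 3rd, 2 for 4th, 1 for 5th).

Austin: 3×2 + 7×1 + 2×4 + 10×5 + 5×3 = 86
Houston: 3×4 + 7×4 + 2×1 + 10×3 + 5×4 = 92
Boston: 3×1 + 7×5 + 2×5 + 10×1 + 5×1 = 63
Chicago: 3×3 + 7×2 + 2×2 + 10×4 + 5×2 = 77
Edmonton: 3×5 + 7×3 + 2×3 + 10×2 + 5×5 = 87

Houston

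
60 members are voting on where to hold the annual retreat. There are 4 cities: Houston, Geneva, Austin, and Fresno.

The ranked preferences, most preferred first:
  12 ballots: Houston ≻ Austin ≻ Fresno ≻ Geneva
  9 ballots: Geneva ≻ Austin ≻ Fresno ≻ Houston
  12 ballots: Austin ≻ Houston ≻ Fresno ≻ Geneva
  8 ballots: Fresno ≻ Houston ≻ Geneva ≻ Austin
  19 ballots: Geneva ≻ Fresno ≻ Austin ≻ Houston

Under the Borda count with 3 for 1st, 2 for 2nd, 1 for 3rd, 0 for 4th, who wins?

Austin

Houston: 12×3 + 9×0 + 12×2 + 8×2 + 19×0 = 76
Geneva: 12×0 + 9×3 + 12×0 + 8×1 + 19×3 = 92
Austin: 12×2 + 9×2 + 12×3 + 8×0 + 19×1 = 97
Fresno: 12×1 + 9×1 + 12×1 + 8×3 + 19×2 = 95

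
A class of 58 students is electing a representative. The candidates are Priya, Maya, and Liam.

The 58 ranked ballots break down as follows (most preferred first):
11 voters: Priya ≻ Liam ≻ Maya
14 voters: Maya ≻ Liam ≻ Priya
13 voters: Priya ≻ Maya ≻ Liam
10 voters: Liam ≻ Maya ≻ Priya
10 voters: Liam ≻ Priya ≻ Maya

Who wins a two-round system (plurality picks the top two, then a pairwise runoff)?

Liam

Round 1 first-place votes: Priya 24, Maya 14, Liam 20. Priya and Liam advance.
Runoff: Priya is ranked above Liam on 24 ballots, Liam above Priya on 34.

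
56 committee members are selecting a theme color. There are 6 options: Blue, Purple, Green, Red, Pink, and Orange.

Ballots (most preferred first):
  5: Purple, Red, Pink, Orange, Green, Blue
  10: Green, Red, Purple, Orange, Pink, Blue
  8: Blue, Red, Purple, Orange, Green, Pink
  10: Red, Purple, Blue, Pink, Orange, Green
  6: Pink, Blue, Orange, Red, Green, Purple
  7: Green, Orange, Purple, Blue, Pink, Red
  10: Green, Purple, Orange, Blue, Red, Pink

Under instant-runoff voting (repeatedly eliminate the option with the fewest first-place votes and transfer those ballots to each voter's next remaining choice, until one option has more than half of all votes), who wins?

Red

Round 1: Blue 8, Purple 5, Green 27, Red 10, Pink 6, Orange 0. Orange eliminated.
Round 2: Blue 8, Purple 5, Green 27, Red 10, Pink 6. Purple eliminated.
Round 3: Blue 8, Green 27, Red 15, Pink 6. Pink eliminated.
Round 4: Blue 14, Green 27, Red 15. Blue eliminated.
Round 5: Green 27, Red 29. Red has a majority (≥29).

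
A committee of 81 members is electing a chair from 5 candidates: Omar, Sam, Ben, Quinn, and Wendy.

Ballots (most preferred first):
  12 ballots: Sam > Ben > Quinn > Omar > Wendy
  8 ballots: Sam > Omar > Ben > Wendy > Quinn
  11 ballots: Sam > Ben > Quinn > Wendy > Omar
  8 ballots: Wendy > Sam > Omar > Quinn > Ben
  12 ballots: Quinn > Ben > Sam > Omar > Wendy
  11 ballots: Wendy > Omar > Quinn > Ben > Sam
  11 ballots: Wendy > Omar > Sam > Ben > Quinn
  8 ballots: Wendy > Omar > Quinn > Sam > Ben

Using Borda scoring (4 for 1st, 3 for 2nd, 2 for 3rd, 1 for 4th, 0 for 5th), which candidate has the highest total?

Sam

Omar: 12×1 + 8×3 + 11×0 + 8×2 + 12×1 + 11×3 + 11×3 + 8×3 = 154
Sam: 12×4 + 8×4 + 11×4 + 8×3 + 12×2 + 11×0 + 11×2 + 8×1 = 202
Ben: 12×3 + 8×2 + 11×3 + 8×0 + 12×3 + 11×1 + 11×1 + 8×0 = 143
Quinn: 12×2 + 8×0 + 11×2 + 8×1 + 12×4 + 11×2 + 11×0 + 8×2 = 140
Wendy: 12×0 + 8×1 + 11×1 + 8×4 + 12×0 + 11×4 + 11×4 + 8×4 = 171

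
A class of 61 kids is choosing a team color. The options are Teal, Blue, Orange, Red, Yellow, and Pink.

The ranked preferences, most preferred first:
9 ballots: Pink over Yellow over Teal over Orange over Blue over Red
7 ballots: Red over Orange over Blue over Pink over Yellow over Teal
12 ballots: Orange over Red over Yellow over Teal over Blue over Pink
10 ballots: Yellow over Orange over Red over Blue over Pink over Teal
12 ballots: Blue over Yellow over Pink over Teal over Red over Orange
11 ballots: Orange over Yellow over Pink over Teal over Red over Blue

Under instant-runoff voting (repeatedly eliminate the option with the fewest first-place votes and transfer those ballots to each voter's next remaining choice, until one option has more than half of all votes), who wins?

Yellow

Round 1: Teal 0, Blue 12, Orange 23, Red 7, Yellow 10, Pink 9. Teal eliminated.
Round 2: Blue 12, Orange 23, Red 7, Yellow 10, Pink 9. Red eliminated.
Round 3: Blue 12, Orange 30, Yellow 10, Pink 9. Pink eliminated.
Round 4: Blue 12, Orange 30, Yellow 19. Blue eliminated.
Round 5: Orange 30, Yellow 31. Yellow has a majority (≥31).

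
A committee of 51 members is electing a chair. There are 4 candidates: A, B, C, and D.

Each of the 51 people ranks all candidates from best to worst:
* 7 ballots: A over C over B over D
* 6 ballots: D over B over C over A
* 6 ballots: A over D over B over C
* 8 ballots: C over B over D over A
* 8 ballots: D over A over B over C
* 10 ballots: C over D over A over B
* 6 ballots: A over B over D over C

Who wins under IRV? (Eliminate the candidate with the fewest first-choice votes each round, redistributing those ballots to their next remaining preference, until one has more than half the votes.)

Round 1: A 19, B 0, C 18, D 14. B eliminated.
Round 2: A 19, C 18, D 14. D eliminated.
Round 3: A 27, C 24. A has a majority (≥26).

A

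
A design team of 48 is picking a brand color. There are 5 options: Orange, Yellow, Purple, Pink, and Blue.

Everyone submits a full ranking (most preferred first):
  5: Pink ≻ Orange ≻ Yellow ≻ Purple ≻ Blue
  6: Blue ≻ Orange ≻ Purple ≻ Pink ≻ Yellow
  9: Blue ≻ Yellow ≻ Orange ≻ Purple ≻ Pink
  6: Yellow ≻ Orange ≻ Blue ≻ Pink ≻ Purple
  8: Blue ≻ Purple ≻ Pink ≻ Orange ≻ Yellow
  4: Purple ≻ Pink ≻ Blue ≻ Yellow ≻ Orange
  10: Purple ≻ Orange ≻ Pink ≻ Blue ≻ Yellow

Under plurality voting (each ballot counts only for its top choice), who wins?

Blue

First-place votes: Orange 0, Yellow 6, Purple 14, Pink 5, Blue 23.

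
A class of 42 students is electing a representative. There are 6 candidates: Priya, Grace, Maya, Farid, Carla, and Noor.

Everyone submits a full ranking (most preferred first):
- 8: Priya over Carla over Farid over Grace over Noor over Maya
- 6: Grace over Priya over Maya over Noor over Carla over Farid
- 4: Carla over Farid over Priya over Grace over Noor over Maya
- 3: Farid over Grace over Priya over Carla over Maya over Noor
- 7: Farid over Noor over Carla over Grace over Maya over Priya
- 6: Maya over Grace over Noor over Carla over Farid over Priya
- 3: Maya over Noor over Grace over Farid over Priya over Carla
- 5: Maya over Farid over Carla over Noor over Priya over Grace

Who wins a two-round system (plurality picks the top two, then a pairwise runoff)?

Round 1 first-place votes: Priya 8, Grace 6, Maya 14, Farid 10, Carla 4, Noor 0. Maya and Farid advance.
Runoff: Maya is ranked above Farid on 20 ballots, Farid above Maya on 22.

Farid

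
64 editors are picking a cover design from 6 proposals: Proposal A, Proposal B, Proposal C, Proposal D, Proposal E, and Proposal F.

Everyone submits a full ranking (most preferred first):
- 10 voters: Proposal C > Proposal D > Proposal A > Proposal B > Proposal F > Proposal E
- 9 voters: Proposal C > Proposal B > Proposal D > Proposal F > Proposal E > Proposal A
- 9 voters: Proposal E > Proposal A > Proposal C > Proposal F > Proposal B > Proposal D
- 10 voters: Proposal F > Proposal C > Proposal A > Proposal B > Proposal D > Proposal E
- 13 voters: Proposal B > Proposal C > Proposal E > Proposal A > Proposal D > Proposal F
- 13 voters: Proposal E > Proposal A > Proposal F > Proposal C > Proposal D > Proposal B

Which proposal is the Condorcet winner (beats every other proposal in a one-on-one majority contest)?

Proposal C vs Proposal A: 42–22
Proposal C vs Proposal B: 51–13
Proposal C vs Proposal D: 64–0
Proposal C vs Proposal E: 42–22
Proposal C vs Proposal F: 41–23
Proposal C beats every other proposal.

Proposal C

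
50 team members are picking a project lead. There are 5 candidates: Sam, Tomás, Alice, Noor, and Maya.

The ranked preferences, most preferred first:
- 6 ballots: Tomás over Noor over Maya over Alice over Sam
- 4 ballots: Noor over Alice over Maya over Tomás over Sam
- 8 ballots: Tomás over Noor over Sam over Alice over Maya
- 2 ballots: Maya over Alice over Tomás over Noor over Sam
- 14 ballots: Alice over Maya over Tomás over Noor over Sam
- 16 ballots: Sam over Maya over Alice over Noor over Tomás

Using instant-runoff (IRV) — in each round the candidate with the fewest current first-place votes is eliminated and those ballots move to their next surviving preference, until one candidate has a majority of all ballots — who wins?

Round 1: Sam 16, Tomás 14, Alice 14, Noor 4, Maya 2. Maya eliminated.
Round 2: Sam 16, Tomás 14, Alice 16, Noor 4. Noor eliminated.
Round 3: Sam 16, Tomás 14, Alice 20. Tomás eliminated.
Round 4: Sam 24, Alice 26. Alice has a majority (≥26).

Alice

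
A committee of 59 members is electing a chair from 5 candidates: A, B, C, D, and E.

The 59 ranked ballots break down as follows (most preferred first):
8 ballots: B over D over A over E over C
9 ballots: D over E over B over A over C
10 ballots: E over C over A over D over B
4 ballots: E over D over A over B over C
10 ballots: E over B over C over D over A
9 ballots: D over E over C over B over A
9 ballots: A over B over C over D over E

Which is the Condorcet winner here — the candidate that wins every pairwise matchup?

D vs A: 40–19
D vs B: 32–27
D vs C: 30–29
D vs E: 35–24
D beats every other candidate.

D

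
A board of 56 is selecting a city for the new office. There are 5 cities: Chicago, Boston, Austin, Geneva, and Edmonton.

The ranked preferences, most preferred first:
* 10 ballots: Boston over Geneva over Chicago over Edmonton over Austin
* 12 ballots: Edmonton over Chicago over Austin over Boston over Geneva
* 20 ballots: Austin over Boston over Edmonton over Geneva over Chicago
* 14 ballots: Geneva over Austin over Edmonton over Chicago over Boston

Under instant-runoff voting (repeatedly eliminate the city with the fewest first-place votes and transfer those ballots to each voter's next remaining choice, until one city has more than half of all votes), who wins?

Austin

Round 1: Chicago 0, Boston 10, Austin 20, Geneva 14, Edmonton 12. Chicago eliminated.
Round 2: Boston 10, Austin 20, Geneva 14, Edmonton 12. Boston eliminated.
Round 3: Austin 20, Geneva 24, Edmonton 12. Edmonton eliminated.
Round 4: Austin 32, Geneva 24. Austin has a majority (≥29).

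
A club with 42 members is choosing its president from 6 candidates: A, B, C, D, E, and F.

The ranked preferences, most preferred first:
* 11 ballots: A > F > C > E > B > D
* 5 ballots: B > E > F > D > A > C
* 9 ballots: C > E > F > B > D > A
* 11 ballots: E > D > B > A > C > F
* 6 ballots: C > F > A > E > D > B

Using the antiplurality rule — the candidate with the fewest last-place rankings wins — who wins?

E

Last-place votes: A 9, B 6, C 5, D 11, E 0, F 11.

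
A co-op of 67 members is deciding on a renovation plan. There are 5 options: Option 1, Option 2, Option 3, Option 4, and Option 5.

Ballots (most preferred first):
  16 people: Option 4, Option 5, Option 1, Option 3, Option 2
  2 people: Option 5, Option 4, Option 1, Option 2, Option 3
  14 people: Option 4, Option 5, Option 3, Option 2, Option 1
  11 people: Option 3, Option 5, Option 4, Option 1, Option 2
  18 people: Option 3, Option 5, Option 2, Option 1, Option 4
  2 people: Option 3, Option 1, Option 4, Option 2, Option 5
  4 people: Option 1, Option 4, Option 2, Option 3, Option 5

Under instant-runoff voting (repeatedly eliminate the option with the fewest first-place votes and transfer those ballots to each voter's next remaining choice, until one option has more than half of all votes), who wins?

Option 4

Round 1: Option 1 4, Option 2 0, Option 3 31, Option 4 30, Option 5 2. Option 2 eliminated.
Round 2: Option 1 4, Option 3 31, Option 4 30, Option 5 2. Option 5 eliminated.
Round 3: Option 1 4, Option 3 31, Option 4 32. Option 1 eliminated.
Round 4: Option 3 31, Option 4 36. Option 4 has a majority (≥34).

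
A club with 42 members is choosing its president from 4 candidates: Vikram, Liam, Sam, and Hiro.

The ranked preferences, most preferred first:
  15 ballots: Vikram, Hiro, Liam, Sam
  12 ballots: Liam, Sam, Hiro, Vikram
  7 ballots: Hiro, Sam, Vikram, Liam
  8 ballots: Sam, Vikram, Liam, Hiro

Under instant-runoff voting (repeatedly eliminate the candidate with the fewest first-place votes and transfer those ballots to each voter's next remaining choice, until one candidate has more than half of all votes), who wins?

Sam

Round 1: Vikram 15, Liam 12, Sam 8, Hiro 7. Hiro eliminated.
Round 2: Vikram 15, Liam 12, Sam 15. Liam eliminated.
Round 3: Vikram 15, Sam 27. Sam has a majority (≥22).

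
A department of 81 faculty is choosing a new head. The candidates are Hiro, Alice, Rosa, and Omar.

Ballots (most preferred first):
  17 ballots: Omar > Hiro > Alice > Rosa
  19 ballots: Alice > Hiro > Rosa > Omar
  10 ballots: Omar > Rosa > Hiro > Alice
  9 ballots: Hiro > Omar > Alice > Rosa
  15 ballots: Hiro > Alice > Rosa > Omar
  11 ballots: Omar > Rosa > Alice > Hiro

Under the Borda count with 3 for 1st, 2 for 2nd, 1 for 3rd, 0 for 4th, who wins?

Hiro

Hiro: 17×2 + 19×2 + 10×1 + 9×3 + 15×3 + 11×0 = 154
Alice: 17×1 + 19×3 + 10×0 + 9×1 + 15×2 + 11×1 = 124
Rosa: 17×0 + 19×1 + 10×2 + 9×0 + 15×1 + 11×2 = 76
Omar: 17×3 + 19×0 + 10×3 + 9×2 + 15×0 + 11×3 = 132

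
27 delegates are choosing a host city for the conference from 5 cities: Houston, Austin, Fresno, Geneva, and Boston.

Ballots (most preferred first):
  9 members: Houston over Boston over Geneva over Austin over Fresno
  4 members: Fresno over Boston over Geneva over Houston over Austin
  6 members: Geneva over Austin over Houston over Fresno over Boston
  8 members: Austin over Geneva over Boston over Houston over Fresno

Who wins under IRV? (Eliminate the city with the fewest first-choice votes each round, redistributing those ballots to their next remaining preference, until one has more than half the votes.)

Geneva

Round 1: Houston 9, Austin 8, Fresno 4, Geneva 6, Boston 0. Boston eliminated.
Round 2: Houston 9, Austin 8, Fresno 4, Geneva 6. Fresno eliminated.
Round 3: Houston 9, Austin 8, Geneva 10. Austin eliminated.
Round 4: Houston 9, Geneva 18. Geneva has a majority (≥14).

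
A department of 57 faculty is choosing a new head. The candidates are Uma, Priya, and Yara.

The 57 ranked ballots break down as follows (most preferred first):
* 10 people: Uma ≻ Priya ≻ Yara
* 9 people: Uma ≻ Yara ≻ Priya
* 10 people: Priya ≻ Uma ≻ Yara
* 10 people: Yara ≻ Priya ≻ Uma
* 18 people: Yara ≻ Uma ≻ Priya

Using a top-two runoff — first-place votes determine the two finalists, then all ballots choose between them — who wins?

Round 1 first-place votes: Uma 19, Priya 10, Yara 28. Yara and Uma advance.
Runoff: Yara is ranked above Uma on 28 ballots, Uma above Yara on 29.

Uma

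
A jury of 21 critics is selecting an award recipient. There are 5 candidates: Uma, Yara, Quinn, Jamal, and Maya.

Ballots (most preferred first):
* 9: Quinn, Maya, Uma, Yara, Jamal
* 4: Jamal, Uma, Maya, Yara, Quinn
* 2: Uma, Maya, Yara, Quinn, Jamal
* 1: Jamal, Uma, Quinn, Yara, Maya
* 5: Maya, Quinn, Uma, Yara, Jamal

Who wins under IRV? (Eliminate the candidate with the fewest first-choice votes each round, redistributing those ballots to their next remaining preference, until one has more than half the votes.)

Round 1: Uma 2, Yara 0, Quinn 9, Jamal 5, Maya 5. Yara eliminated.
Round 2: Uma 2, Quinn 9, Jamal 5, Maya 5. Uma eliminated.
Round 3: Quinn 9, Jamal 5, Maya 7. Jamal eliminated.
Round 4: Quinn 10, Maya 11. Maya has a majority (≥11).

Maya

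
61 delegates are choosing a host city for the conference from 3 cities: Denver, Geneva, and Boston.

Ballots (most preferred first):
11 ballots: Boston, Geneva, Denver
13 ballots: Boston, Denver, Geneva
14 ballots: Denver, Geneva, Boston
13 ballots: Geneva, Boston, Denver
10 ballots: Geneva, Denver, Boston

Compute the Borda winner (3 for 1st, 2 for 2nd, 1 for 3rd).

Geneva

Denver: 11×1 + 13×2 + 14×3 + 13×1 + 10×2 = 112
Geneva: 11×2 + 13×1 + 14×2 + 13×3 + 10×3 = 132
Boston: 11×3 + 13×3 + 14×1 + 13×2 + 10×1 = 122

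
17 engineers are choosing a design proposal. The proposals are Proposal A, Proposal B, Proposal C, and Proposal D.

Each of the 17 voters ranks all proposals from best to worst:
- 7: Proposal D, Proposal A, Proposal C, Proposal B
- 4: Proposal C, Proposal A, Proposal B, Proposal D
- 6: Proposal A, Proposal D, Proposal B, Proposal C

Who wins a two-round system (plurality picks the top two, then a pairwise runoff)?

Proposal A

Round 1 first-place votes: Proposal A 6, Proposal B 0, Proposal C 4, Proposal D 7. Proposal D and Proposal A advance.
Runoff: Proposal D is ranked above Proposal A on 7 ballots, Proposal A above Proposal D on 10.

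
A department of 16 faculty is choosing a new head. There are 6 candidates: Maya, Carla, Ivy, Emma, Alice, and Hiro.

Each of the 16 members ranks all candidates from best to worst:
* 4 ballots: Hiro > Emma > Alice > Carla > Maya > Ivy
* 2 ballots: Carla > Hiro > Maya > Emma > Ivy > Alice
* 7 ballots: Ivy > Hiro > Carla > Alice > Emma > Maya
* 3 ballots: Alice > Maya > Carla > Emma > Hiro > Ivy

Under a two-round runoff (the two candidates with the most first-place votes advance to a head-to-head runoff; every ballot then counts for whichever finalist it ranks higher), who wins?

Hiro

Round 1 first-place votes: Maya 0, Carla 2, Ivy 7, Emma 0, Alice 3, Hiro 4. Ivy and Hiro advance.
Runoff: Ivy is ranked above Hiro on 7 ballots, Hiro above Ivy on 9.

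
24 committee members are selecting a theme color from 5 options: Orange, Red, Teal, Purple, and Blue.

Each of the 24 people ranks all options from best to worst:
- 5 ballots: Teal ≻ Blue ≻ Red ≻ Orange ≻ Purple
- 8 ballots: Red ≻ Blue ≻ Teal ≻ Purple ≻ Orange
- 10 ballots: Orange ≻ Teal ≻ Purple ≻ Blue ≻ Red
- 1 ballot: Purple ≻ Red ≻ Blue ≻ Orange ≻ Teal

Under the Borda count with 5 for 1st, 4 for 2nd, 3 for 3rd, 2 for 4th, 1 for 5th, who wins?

Orange: 5×2 + 8×1 + 10×5 + 1×2 = 70
Red: 5×3 + 8×5 + 10×1 + 1×4 = 69
Teal: 5×5 + 8×3 + 10×4 + 1×1 = 90
Purple: 5×1 + 8×2 + 10×3 + 1×5 = 56
Blue: 5×4 + 8×4 + 10×2 + 1×3 = 75

Teal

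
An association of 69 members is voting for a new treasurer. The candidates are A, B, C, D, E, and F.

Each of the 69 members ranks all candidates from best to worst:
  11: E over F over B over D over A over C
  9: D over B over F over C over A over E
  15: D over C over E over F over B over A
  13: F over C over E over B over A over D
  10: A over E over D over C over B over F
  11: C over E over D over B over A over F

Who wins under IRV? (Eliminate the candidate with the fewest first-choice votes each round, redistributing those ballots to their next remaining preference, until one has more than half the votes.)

E

Round 1: A 10, B 0, C 11, D 24, E 11, F 13. B eliminated.
Round 2: A 10, C 11, D 24, E 11, F 13. A eliminated.
Round 3: C 11, D 24, E 21, F 13. C eliminated.
Round 4: D 24, E 32, F 13. F eliminated.
Round 5: D 24, E 45. E has a majority (≥35).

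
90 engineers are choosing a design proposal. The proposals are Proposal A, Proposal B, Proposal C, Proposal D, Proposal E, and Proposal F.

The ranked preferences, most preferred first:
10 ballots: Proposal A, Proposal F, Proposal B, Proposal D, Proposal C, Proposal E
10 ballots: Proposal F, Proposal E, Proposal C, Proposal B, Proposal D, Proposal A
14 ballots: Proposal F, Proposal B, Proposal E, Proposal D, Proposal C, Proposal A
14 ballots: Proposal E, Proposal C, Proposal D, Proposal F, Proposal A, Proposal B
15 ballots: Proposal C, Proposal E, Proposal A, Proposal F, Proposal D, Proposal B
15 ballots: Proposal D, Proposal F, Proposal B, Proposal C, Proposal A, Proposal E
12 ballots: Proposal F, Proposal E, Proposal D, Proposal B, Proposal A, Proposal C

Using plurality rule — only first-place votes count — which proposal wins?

First-place votes: Proposal A 10, Proposal B 0, Proposal C 15, Proposal D 15, Proposal E 14, Proposal F 36.

Proposal F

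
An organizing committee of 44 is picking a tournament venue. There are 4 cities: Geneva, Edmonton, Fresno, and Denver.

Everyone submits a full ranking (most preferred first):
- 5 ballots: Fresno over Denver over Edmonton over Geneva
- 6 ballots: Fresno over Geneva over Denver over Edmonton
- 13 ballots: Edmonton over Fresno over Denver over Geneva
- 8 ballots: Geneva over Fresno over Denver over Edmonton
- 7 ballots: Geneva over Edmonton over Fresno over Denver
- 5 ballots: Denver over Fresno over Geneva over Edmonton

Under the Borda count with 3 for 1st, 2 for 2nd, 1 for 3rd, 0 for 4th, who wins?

Geneva: 5×0 + 6×2 + 13×0 + 8×3 + 7×3 + 5×1 = 62
Edmonton: 5×1 + 6×0 + 13×3 + 8×0 + 7×2 + 5×0 = 58
Fresno: 5×3 + 6×3 + 13×2 + 8×2 + 7×1 + 5×2 = 92
Denver: 5×2 + 6×1 + 13×1 + 8×1 + 7×0 + 5×3 = 52

Fresno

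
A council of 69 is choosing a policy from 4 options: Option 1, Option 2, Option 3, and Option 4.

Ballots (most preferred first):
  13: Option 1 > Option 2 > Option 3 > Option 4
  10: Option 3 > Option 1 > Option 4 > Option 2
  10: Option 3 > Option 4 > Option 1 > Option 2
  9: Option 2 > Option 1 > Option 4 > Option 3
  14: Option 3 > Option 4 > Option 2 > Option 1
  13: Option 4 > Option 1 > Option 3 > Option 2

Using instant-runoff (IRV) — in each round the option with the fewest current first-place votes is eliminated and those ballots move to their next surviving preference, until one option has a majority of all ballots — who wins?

Option 1

Round 1: Option 1 13, Option 2 9, Option 3 34, Option 4 13. Option 2 eliminated.
Round 2: Option 1 22, Option 3 34, Option 4 13. Option 4 eliminated.
Round 3: Option 1 35, Option 3 34. Option 1 has a majority (≥35).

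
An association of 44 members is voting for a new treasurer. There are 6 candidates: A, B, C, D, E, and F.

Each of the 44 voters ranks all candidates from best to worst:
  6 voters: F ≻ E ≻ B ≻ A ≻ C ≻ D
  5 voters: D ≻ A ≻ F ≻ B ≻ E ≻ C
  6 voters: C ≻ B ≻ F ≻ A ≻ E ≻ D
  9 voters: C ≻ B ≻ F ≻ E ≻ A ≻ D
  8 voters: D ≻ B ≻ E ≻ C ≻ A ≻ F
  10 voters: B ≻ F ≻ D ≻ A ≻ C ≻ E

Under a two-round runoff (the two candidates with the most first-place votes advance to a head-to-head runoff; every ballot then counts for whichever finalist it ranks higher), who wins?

D

Round 1 first-place votes: A 0, B 10, C 15, D 13, E 0, F 6. C and D advance.
Runoff: C is ranked above D on 21 ballots, D above C on 23.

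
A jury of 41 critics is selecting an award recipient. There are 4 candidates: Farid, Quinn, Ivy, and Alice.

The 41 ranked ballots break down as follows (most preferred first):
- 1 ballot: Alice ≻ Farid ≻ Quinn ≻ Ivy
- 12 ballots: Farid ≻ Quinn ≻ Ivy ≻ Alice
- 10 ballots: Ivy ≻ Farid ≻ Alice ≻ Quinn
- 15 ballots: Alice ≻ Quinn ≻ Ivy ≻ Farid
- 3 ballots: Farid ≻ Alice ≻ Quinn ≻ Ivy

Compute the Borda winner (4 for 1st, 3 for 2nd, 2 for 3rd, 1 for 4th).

Farid: 1×3 + 12×4 + 10×3 + 15×1 + 3×4 = 108
Quinn: 1×2 + 12×3 + 10×1 + 15×3 + 3×2 = 99
Ivy: 1×1 + 12×2 + 10×4 + 15×2 + 3×1 = 98
Alice: 1×4 + 12×1 + 10×2 + 15×4 + 3×3 = 105

Farid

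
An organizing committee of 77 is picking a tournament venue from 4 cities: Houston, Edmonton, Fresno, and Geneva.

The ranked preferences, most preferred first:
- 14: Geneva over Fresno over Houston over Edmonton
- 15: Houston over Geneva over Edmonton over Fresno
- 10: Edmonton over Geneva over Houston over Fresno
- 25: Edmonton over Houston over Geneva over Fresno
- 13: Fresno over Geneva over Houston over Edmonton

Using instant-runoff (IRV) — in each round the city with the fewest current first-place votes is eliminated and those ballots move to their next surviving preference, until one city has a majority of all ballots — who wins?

Round 1: Houston 15, Edmonton 35, Fresno 13, Geneva 14. Fresno eliminated.
Round 2: Houston 15, Edmonton 35, Geneva 27. Houston eliminated.
Round 3: Edmonton 35, Geneva 42. Geneva has a majority (≥39).

Geneva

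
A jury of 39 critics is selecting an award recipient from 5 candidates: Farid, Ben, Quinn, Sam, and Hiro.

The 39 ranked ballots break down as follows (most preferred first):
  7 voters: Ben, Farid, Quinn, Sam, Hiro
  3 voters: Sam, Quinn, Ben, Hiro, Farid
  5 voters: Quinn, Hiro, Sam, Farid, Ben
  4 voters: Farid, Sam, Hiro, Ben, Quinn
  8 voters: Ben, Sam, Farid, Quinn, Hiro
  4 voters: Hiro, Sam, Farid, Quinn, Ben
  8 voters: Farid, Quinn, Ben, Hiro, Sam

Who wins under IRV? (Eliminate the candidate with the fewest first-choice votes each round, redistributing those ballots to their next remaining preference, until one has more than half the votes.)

Round 1: Farid 12, Ben 15, Quinn 5, Sam 3, Hiro 4. Sam eliminated.
Round 2: Farid 12, Ben 15, Quinn 8, Hiro 4. Hiro eliminated.
Round 3: Farid 16, Ben 15, Quinn 8. Quinn eliminated.
Round 4: Farid 21, Ben 18. Farid has a majority (≥20).

Farid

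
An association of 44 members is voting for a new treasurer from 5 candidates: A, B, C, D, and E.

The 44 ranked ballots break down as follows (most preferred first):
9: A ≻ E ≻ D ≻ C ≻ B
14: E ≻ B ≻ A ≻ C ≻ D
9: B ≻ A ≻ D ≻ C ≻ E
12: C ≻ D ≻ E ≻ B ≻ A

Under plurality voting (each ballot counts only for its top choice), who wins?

E

First-place votes: A 9, B 9, C 12, D 0, E 14.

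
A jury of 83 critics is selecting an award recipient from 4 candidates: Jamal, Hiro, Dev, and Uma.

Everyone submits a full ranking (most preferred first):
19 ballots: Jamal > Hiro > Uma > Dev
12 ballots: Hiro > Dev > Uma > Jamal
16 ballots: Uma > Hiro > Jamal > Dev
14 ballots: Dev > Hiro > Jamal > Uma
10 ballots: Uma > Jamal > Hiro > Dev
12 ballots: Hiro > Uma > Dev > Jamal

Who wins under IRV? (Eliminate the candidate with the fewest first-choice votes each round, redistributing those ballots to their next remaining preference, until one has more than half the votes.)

Round 1: Jamal 19, Hiro 24, Dev 14, Uma 26. Dev eliminated.
Round 2: Jamal 19, Hiro 38, Uma 26. Jamal eliminated.
Round 3: Hiro 57, Uma 26. Hiro has a majority (≥42).

Hiro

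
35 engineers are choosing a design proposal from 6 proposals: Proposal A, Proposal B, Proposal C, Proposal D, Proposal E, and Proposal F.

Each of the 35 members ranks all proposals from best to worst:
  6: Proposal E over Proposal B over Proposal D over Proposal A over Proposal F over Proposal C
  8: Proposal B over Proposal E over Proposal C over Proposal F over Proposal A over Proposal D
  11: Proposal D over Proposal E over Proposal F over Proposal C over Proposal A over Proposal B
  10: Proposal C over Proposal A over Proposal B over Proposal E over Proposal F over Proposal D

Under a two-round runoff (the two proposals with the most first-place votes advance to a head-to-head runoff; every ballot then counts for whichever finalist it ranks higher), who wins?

Proposal C

Round 1 first-place votes: Proposal A 0, Proposal B 8, Proposal C 10, Proposal D 11, Proposal E 6, Proposal F 0. Proposal D and Proposal C advance.
Runoff: Proposal D is ranked above Proposal C on 17 ballots, Proposal C above Proposal D on 18.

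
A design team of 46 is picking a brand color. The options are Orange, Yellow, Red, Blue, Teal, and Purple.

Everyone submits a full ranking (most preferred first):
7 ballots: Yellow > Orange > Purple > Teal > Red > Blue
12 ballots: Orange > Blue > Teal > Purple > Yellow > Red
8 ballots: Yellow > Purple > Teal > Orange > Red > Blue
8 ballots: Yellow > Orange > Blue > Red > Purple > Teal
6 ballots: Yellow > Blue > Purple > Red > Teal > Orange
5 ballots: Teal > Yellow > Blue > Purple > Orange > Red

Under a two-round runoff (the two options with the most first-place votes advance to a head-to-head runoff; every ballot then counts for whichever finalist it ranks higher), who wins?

Yellow

Round 1 first-place votes: Orange 12, Yellow 29, Red 0, Blue 0, Teal 5, Purple 0. Yellow and Orange advance.
Runoff: Yellow is ranked above Orange on 34 ballots, Orange above Yellow on 12.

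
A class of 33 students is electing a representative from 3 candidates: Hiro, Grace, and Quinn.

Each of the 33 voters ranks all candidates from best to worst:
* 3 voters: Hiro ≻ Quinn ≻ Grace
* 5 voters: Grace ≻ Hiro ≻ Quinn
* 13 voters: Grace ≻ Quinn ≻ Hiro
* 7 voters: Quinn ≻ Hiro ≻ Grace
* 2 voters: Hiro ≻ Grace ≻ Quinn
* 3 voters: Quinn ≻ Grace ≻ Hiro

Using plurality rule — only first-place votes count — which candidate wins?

First-place votes: Hiro 5, Grace 18, Quinn 10.

Grace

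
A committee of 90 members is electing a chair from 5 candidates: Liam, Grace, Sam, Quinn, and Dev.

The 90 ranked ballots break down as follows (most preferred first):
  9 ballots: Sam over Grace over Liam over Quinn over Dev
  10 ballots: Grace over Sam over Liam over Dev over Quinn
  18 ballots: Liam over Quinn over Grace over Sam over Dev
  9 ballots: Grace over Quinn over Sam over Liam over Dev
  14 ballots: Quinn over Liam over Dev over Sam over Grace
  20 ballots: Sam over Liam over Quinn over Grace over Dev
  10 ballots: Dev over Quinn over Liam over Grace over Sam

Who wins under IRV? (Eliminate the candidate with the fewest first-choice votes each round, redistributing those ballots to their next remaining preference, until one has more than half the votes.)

Quinn

Round 1: Liam 18, Grace 19, Sam 29, Quinn 14, Dev 10. Dev eliminated.
Round 2: Liam 18, Grace 19, Sam 29, Quinn 24. Liam eliminated.
Round 3: Grace 19, Sam 29, Quinn 42. Grace eliminated.
Round 4: Sam 39, Quinn 51. Quinn has a majority (≥46).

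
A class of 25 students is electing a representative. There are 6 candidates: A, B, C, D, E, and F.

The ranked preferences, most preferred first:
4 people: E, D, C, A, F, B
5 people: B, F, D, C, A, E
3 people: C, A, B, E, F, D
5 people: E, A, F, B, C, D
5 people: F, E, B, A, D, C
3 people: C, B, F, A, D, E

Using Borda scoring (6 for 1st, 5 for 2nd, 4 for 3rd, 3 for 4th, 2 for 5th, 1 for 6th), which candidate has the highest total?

A: 4×3 + 5×2 + 3×5 + 5×5 + 5×3 + 3×3 = 86
B: 4×1 + 5×6 + 3×4 + 5×3 + 5×4 + 3×5 = 96
C: 4×4 + 5×3 + 3×6 + 5×2 + 5×1 + 3×6 = 82
D: 4×5 + 5×4 + 3×1 + 5×1 + 5×2 + 3×2 = 64
E: 4×6 + 5×1 + 3×3 + 5×6 + 5×5 + 3×1 = 96
F: 4×2 + 5×5 + 3×2 + 5×4 + 5×6 + 3×4 = 101

F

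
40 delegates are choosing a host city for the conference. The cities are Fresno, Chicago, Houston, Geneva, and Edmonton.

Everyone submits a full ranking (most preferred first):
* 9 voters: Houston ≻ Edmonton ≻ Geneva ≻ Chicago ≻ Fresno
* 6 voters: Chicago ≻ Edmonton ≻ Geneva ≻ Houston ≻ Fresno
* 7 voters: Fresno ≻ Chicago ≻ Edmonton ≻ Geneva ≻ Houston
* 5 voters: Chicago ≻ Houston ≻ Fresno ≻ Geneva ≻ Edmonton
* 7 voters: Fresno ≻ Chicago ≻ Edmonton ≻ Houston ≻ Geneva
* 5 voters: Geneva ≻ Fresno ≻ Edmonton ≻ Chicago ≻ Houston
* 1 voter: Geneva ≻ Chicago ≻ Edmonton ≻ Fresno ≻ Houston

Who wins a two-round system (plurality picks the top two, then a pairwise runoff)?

Chicago

Round 1 first-place votes: Fresno 14, Chicago 11, Houston 9, Geneva 6, Edmonton 0. Fresno and Chicago advance.
Runoff: Fresno is ranked above Chicago on 19 ballots, Chicago above Fresno on 21.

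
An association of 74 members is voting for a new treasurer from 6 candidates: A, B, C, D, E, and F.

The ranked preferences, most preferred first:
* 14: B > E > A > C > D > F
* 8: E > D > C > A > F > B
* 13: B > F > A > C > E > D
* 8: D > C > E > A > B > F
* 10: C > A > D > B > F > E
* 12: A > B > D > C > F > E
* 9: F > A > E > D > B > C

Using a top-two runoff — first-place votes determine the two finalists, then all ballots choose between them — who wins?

A

Round 1 first-place votes: A 12, B 27, C 10, D 8, E 8, F 9. B and A advance.
Runoff: B is ranked above A on 27 ballots, A above B on 47.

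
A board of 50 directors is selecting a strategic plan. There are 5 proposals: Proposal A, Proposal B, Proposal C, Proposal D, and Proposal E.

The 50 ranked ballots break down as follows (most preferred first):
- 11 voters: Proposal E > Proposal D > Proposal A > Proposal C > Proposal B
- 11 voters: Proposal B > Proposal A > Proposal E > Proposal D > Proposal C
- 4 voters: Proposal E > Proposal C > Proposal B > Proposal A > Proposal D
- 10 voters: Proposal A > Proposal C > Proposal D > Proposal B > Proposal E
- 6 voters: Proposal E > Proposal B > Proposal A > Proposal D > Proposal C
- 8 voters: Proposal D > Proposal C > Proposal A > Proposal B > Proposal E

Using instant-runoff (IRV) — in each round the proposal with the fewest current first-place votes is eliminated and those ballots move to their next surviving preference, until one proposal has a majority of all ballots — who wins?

Round 1: Proposal A 10, Proposal B 11, Proposal C 0, Proposal D 8, Proposal E 21. Proposal C eliminated.
Round 2: Proposal A 10, Proposal B 11, Proposal D 8, Proposal E 21. Proposal D eliminated.
Round 3: Proposal A 18, Proposal B 11, Proposal E 21. Proposal B eliminated.
Round 4: Proposal A 29, Proposal E 21. Proposal A has a majority (≥26).

Proposal A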